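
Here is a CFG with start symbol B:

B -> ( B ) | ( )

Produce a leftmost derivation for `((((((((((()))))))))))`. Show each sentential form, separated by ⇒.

B ⇒ (B)   [B -> ( B )]
(B) ⇒ ((B))   [B -> ( B )]
((B)) ⇒ (((B)))   [B -> ( B )]
(((B))) ⇒ ((((B))))   [B -> ( B )]
((((B)))) ⇒ (((((B)))))   [B -> ( B )]
(((((B))))) ⇒ ((((((B))))))   [B -> ( B )]
((((((B)))))) ⇒ (((((((B)))))))   [B -> ( B )]
(((((((B))))))) ⇒ ((((((((B))))))))   [B -> ( B )]
((((((((B)))))))) ⇒ (((((((((B)))))))))   [B -> ( B )]
(((((((((B))))))))) ⇒ ((((((((((B))))))))))   [B -> ( B )]
((((((((((B)))))))))) ⇒ ((((((((((()))))))))))   [B -> ( )]

B ⇒ (B) ⇒ ((B)) ⇒ (((B))) ⇒ ((((B)))) ⇒ (((((B))))) ⇒ ((((((B)))))) ⇒ (((((((B))))))) ⇒ ((((((((B)))))))) ⇒ (((((((((B))))))))) ⇒ ((((((((((B)))))))))) ⇒ ((((((((((()))))))))))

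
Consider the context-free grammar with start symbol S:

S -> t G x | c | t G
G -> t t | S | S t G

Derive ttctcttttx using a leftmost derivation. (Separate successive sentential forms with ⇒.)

S ⇒ tG ⇒ tStG ⇒ ttGtG ⇒ ttStGtG ⇒ ttctGtG ⇒ ttctStG ⇒ ttctctG ⇒ ttctctS ⇒ ttctcttGx ⇒ ttctcttttx

S ⇒ tG   [S -> t G]
tG ⇒ tStG   [G -> S t G]
tStG ⇒ ttGtG   [S -> t G]
ttGtG ⇒ ttStGtG   [G -> S t G]
ttStGtG ⇒ ttctGtG   [S -> c]
ttctGtG ⇒ ttctStG   [G -> S]
ttctStG ⇒ ttctctG   [S -> c]
ttctctG ⇒ ttctctS   [G -> S]
ttctctS ⇒ ttctcttGx   [S -> t G x]
ttctcttGx ⇒ ttctcttttx   [G -> t t]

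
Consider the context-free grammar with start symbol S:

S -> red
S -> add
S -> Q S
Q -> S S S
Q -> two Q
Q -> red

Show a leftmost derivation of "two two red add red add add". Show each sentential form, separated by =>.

S => Q S   [S -> Q S]
Q S => two Q S   [Q -> two Q]
two Q S => two two Q S   [Q -> two Q]
two two Q S => two two red S   [Q -> red]
two two red S => two two red Q S   [S -> Q S]
two two red Q S => two two red S S S S   [Q -> S S S]
two two red S S S S => two two red add S S S   [S -> add]
two two red add S S S => two two red add red S S   [S -> red]
two two red add red S S => two two red add red add S   [S -> add]
two two red add red add S => two two red add red add add   [S -> add]

S => Q S => two Q S => two two Q S => two two red S => two two red Q S => two two red S S S S => two two red add S S S => two two red add red S S => two two red add red add S => two two red add red add add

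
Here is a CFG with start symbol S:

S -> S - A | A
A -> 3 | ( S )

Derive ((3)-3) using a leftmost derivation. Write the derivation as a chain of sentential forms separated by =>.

S => A   [S -> A]
A => (S)   [A -> ( S )]
(S) => (S-A)   [S -> S - A]
(S-A) => (A-A)   [S -> A]
(A-A) => ((S)-A)   [A -> ( S )]
((S)-A) => ((A)-A)   [S -> A]
((A)-A) => ((3)-A)   [A -> 3]
((3)-A) => ((3)-3)   [A -> 3]

S=>A=>(S)=>(S-A)=>(A-A)=>((S)-A)=>((A)-A)=>((3)-A)=>((3)-3)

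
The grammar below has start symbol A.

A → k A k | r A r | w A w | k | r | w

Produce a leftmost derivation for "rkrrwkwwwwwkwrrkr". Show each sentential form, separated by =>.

A => rAr => rkAkr => rkrArkr => rkrrArrkr => rkrrwAwrrkr => rkrrwkAkwrrkr => rkrrwkwAwkwrrkr => rkrrwkwwAwwkwrrkr => rkrrwkwwwwwkwrrkr

A => rAr   [A → r A r]
rAr => rkAkr   [A → k A k]
rkAkr => rkrArkr   [A → r A r]
rkrArkr => rkrrArrkr   [A → r A r]
rkrrArrkr => rkrrwAwrrkr   [A → w A w]
rkrrwAwrrkr => rkrrwkAkwrrkr   [A → k A k]
rkrrwkAkwrrkr => rkrrwkwAwkwrrkr   [A → w A w]
rkrrwkwAwkwrrkr => rkrrwkwwAwwkwrrkr   [A → w A w]
rkrrwkwwAwwkwrrkr => rkrrwkwwwwwkwrrkr   [A → w]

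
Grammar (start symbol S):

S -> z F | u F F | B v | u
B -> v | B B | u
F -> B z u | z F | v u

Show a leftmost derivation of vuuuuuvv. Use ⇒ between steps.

S ⇒ Bv ⇒ BBv ⇒ BBBv ⇒ BBBBv ⇒ vBBBv ⇒ vBBBBv ⇒ vBBBBBv ⇒ vuBBBBv ⇒ vuBBBBBv ⇒ vuuBBBBv ⇒ vuuuBBBv ⇒ vuuuuBBv ⇒ vuuuuuBv ⇒ vuuuuuvv

S ⇒ Bv   [S -> B v]
Bv ⇒ BBv   [B -> B B]
BBv ⇒ BBBv   [B -> B B]
BBBv ⇒ BBBBv   [B -> B B]
BBBBv ⇒ vBBBv   [B -> v]
vBBBv ⇒ vBBBBv   [B -> B B]
vBBBBv ⇒ vBBBBBv   [B -> B B]
vBBBBBv ⇒ vuBBBBv   [B -> u]
vuBBBBv ⇒ vuBBBBBv   [B -> B B]
vuBBBBBv ⇒ vuuBBBBv   [B -> u]
vuuBBBBv ⇒ vuuuBBBv   [B -> u]
vuuuBBBv ⇒ vuuuuBBv   [B -> u]
vuuuuBBv ⇒ vuuuuuBv   [B -> u]
vuuuuuBv ⇒ vuuuuuvv   [B -> v]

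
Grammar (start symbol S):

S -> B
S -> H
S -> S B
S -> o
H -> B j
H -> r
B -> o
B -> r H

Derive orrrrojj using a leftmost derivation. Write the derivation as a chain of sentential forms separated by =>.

S => SB => SBB => oBB => orHB => orrB => orrrH => orrrBj => orrrrHj => orrrrBjj => orrrrojj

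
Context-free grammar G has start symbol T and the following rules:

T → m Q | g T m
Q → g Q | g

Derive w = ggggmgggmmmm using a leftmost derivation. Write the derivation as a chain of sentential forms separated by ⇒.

T⇒gTm⇒ggTmm⇒gggTmmm⇒ggggTmmmm⇒ggggmQmmmm⇒ggggmgQmmmm⇒ggggmggQmmmm⇒ggggmgggmmmm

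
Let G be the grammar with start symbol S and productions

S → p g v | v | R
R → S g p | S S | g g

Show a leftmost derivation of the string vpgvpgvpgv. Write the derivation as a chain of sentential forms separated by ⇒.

S ⇒ R ⇒ SS ⇒ RS ⇒ SSS ⇒ RSS ⇒ SSSS ⇒ vSSS ⇒ vpgvSS ⇒ vpgvpgvS ⇒ vpgvpgvpgv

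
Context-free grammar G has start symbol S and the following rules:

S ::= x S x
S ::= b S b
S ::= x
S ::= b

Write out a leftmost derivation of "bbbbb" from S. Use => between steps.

S => bSb   [S ::= b S b]
bSb => bbSbb   [S ::= b S b]
bbSbb => bbbbb   [S ::= b]

S => bSb => bbSbb => bbbbb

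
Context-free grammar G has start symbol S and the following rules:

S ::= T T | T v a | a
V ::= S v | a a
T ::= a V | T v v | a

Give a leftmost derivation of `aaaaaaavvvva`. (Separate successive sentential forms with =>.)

S => Tva => Tvvva => aVvvva => aSvvvva => aTTvvvva => aaVTvvvva => aaaaTvvvva => aaaaaVvvvva => aaaaaaavvvva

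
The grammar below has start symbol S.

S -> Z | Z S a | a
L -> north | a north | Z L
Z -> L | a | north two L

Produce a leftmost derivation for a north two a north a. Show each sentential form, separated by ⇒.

S ⇒ Z S a   [S -> Z S a]
Z S a ⇒ a S a   [Z -> a]
a S a ⇒ a Z a   [S -> Z]
a Z a ⇒ a north two L a   [Z -> north two L]
a north two L a ⇒ a north two Z L a   [L -> Z L]
a north two Z L a ⇒ a north two a L a   [Z -> a]
a north two a L a ⇒ a north two a north a   [L -> north]

S ⇒ Z S a ⇒ a S a ⇒ a Z a ⇒ a north two L a ⇒ a north two Z L a ⇒ a north two a L a ⇒ a north two a north a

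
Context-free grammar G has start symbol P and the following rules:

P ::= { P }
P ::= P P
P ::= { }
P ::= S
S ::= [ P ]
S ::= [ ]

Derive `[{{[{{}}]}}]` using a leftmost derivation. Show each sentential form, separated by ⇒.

P ⇒ S ⇒ [P] ⇒ [{P}] ⇒ [{{P}}] ⇒ [{{S}}] ⇒ [{{[P]}}] ⇒ [{{[{P}]}}] ⇒ [{{[{{}}]}}]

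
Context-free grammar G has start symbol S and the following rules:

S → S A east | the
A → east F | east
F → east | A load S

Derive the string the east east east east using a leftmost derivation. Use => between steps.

S => S A east => S A east A east => the A east A east => the east east A east => the east east east east

S => S A east   [S → S A east]
S A east => S A east A east   [S → S A east]
S A east A east => the A east A east   [S → the]
the A east A east => the east east A east   [A → east]
the east east A east => the east east east east   [A → east]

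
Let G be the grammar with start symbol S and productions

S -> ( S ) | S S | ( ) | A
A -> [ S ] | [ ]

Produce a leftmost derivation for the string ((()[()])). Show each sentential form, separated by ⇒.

S ⇒ (S)   [S -> ( S )]
(S) ⇒ ((S))   [S -> ( S )]
((S)) ⇒ ((SS))   [S -> S S]
((SS)) ⇒ ((()S))   [S -> ( )]
((()S)) ⇒ ((()A))   [S -> A]
((()A)) ⇒ ((()[S]))   [A -> [ S ]]
((()[S])) ⇒ ((()[()]))   [S -> ( )]

S ⇒ (S) ⇒ ((S)) ⇒ ((SS)) ⇒ ((()S)) ⇒ ((()A)) ⇒ ((()[S])) ⇒ ((()[()]))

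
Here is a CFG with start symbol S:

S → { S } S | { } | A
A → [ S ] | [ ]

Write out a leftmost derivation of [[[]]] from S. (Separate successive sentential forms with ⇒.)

S ⇒ A ⇒ [S] ⇒ [A] ⇒ [[S]] ⇒ [[A]] ⇒ [[[]]]

S ⇒ A   [S → A]
A ⇒ [S]   [A → [ S ]]
[S] ⇒ [A]   [S → A]
[A] ⇒ [[S]]   [A → [ S ]]
[[S]] ⇒ [[A]]   [S → A]
[[A]] ⇒ [[[]]]   [A → [ ]]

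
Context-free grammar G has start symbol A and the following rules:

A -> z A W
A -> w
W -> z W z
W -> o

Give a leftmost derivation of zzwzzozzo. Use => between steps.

A => zAW   [A -> z A W]
zAW => zzAWW   [A -> z A W]
zzAWW => zzwWW   [A -> w]
zzwWW => zzwzWzW   [W -> z W z]
zzwzWzW => zzwzzWzzW   [W -> z W z]
zzwzzWzzW => zzwzzozzW   [W -> o]
zzwzzozzW => zzwzzozzo   [W -> o]

A => zAW => zzAWW => zzwWW => zzwzWzW => zzwzzWzzW => zzwzzozzW => zzwzzozzo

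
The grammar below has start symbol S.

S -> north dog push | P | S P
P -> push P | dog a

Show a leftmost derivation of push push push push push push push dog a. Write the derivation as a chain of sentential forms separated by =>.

S => P   [S -> P]
P => push P   [P -> push P]
push P => push push P   [P -> push P]
push push P => push push push P   [P -> push P]
push push push P => push push push push P   [P -> push P]
push push push push P => push push push push push P   [P -> push P]
push push push push push P => push push push push push push P   [P -> push P]
push push push push push push P => push push push push push push push P   [P -> push P]
push push push push push push push P => push push push push push push push dog a   [P -> dog a]

S => P => push P => push push P => push push push P => push push push push P => push push push push push P => push push push push push push P => push push push push push push push P => push push push push push push push dog a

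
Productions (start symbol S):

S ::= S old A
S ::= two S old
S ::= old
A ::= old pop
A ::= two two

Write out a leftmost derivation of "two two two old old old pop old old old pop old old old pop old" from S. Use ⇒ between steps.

S ⇒ two S old ⇒ two S old A old ⇒ two two S old old A old ⇒ two two S old A old old A old ⇒ two two two S old old A old old A old ⇒ two two two S old A old old A old old A old ⇒ two two two old old A old old A old old A old ⇒ two two two old old old pop old old A old old A old ⇒ two two two old old old pop old old old pop old old A old ⇒ two two two old old old pop old old old pop old old old pop old

S ⇒ two S old   [S ::= two S old]
two S old ⇒ two S old A old   [S ::= S old A]
two S old A old ⇒ two two S old old A old   [S ::= two S old]
two two S old old A old ⇒ two two S old A old old A old   [S ::= S old A]
two two S old A old old A old ⇒ two two two S old old A old old A old   [S ::= two S old]
two two two S old old A old old A old ⇒ two two two S old A old old A old old A old   [S ::= S old A]
two two two S old A old old A old old A old ⇒ two two two old old A old old A old old A old   [S ::= old]
two two two old old A old old A old old A old ⇒ two two two old old old pop old old A old old A old   [A ::= old pop]
two two two old old old pop old old A old old A old ⇒ two two two old old old pop old old old pop old old A old   [A ::= old pop]
two two two old old old pop old old old pop old old A old ⇒ two two two old old old pop old old old pop old old old pop old   [A ::= old pop]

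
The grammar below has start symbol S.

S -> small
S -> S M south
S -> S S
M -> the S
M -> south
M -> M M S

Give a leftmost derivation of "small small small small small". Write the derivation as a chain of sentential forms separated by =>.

S => S S   [S -> S S]
S S => S S S   [S -> S S]
S S S => S S S S   [S -> S S]
S S S S => S S S S S   [S -> S S]
S S S S S => small S S S S   [S -> small]
small S S S S => small small S S S   [S -> small]
small small S S S => small small small S S   [S -> small]
small small small S S => small small small small S   [S -> small]
small small small small S => small small small small small   [S -> small]

S => S S => S S S => S S S S => S S S S S => small S S S S => small small S S S => small small small S S => small small small small S => small small small small small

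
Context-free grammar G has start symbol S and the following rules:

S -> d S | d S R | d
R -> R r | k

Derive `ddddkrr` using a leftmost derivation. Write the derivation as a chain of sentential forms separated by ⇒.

S ⇒ dS ⇒ ddSR ⇒ dddSR ⇒ ddddR ⇒ ddddRr ⇒ ddddRrr ⇒ ddddkrr

S ⇒ dS   [S -> d S]
dS ⇒ ddSR   [S -> d S R]
ddSR ⇒ dddSR   [S -> d S]
dddSR ⇒ ddddR   [S -> d]
ddddR ⇒ ddddRr   [R -> R r]
ddddRr ⇒ ddddRrr   [R -> R r]
ddddRrr ⇒ ddddkrr   [R -> k]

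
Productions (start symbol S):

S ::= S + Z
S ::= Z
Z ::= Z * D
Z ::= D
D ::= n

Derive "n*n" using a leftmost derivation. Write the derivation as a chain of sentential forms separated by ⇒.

S ⇒ Z   [S ::= Z]
Z ⇒ Z*D   [Z ::= Z * D]
Z*D ⇒ D*D   [Z ::= D]
D*D ⇒ n*D   [D ::= n]
n*D ⇒ n*n   [D ::= n]

S ⇒ Z ⇒ Z*D ⇒ D*D ⇒ n*D ⇒ n*n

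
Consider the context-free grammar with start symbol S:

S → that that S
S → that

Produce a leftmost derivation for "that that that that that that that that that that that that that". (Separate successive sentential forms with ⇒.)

S ⇒ that that S ⇒ that that that that S ⇒ that that that that that that S ⇒ that that that that that that that that S ⇒ that that that that that that that that that that S ⇒ that that that that that that that that that that that that S ⇒ that that that that that that that that that that that that that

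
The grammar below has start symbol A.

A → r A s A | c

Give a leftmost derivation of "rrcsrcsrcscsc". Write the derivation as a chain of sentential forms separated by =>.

A => rAsA   [A → r A s A]
rAsA => rrAsAsA   [A → r A s A]
rrAsAsA => rrcsAsA   [A → c]
rrcsAsA => rrcsrAsAsA   [A → r A s A]
rrcsrAsAsA => rrcsrcsAsA   [A → c]
rrcsrcsAsA => rrcsrcsrAsAsA   [A → r A s A]
rrcsrcsrAsAsA => rrcsrcsrcsAsA   [A → c]
rrcsrcsrcsAsA => rrcsrcsrcscsA   [A → c]
rrcsrcsrcscsA => rrcsrcsrcscsc   [A → c]

A => rAsA => rrAsAsA => rrcsAsA => rrcsrAsAsA => rrcsrcsAsA => rrcsrcsrAsAsA => rrcsrcsrcsAsA => rrcsrcsrcscsA => rrcsrcsrcscsc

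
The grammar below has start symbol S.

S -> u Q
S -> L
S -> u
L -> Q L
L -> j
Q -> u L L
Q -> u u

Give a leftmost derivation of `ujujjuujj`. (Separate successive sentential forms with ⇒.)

S ⇒ L ⇒ QL ⇒ uLLL ⇒ ujLL ⇒ ujQLL ⇒ ujuLLLL ⇒ ujujLLL ⇒ ujujjLL ⇒ ujujjQLL ⇒ ujujjuuLL ⇒ ujujjuujL ⇒ ujujjuujj

S ⇒ L   [S -> L]
L ⇒ QL   [L -> Q L]
QL ⇒ uLLL   [Q -> u L L]
uLLL ⇒ ujLL   [L -> j]
ujLL ⇒ ujQLL   [L -> Q L]
ujQLL ⇒ ujuLLLL   [Q -> u L L]
ujuLLLL ⇒ ujujLLL   [L -> j]
ujujLLL ⇒ ujujjLL   [L -> j]
ujujjLL ⇒ ujujjQLL   [L -> Q L]
ujujjQLL ⇒ ujujjuuLL   [Q -> u u]
ujujjuuLL ⇒ ujujjuujL   [L -> j]
ujujjuujL ⇒ ujujjuujj   [L -> j]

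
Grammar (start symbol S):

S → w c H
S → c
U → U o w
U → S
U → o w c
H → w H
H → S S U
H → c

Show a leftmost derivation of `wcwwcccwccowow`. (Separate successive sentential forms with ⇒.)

S ⇒ wcH ⇒ wcwH ⇒ wcwSSU ⇒ wcwwcHSU ⇒ wcwwccSU ⇒ wcwwcccU ⇒ wcwwcccUow ⇒ wcwwcccUowow ⇒ wcwwcccSowow ⇒ wcwwcccwcHowow ⇒ wcwwcccwccowow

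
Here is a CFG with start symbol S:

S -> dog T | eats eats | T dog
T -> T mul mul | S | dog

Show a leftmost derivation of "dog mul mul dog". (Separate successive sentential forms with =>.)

S => T dog => T mul mul dog => dog mul mul dog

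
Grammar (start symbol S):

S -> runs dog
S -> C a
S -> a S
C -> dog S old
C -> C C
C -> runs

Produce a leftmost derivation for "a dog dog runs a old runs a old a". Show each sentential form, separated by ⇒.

S ⇒ a S   [S -> a S]
a S ⇒ a C a   [S -> C a]
a C a ⇒ a dog S old a   [C -> dog S old]
a dog S old a ⇒ a dog C a old a   [S -> C a]
a dog C a old a ⇒ a dog C C a old a   [C -> C C]
a dog C C a old a ⇒ a dog dog S old C a old a   [C -> dog S old]
a dog dog S old C a old a ⇒ a dog dog C a old C a old a   [S -> C a]
a dog dog C a old C a old a ⇒ a dog dog runs a old C a old a   [C -> runs]
a dog dog runs a old C a old a ⇒ a dog dog runs a old runs a old a   [C -> runs]

S ⇒ a S ⇒ a C a ⇒ a dog S old a ⇒ a dog C a old a ⇒ a dog C C a old a ⇒ a dog dog S old C a old a ⇒ a dog dog C a old C a old a ⇒ a dog dog runs a old C a old a ⇒ a dog dog runs a old runs a old a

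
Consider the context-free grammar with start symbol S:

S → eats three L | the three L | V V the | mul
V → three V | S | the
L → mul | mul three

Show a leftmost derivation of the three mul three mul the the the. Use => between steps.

S => V V the => S V the => the three L V the => the three mul three V the => the three mul three S the => the three mul three V V the the => the three mul three S V the the => the three mul three mul V the the => the three mul three mul the the the

S => V V the   [S → V V the]
V V the => S V the   [V → S]
S V the => the three L V the   [S → the three L]
the three L V the => the three mul three V the   [L → mul three]
the three mul three V the => the three mul three S the   [V → S]
the three mul three S the => the three mul three V V the the   [S → V V the]
the three mul three V V the the => the three mul three S V the the   [V → S]
the three mul three S V the the => the three mul three mul V the the   [S → mul]
the three mul three mul V the the => the three mul three mul the the the   [V → the]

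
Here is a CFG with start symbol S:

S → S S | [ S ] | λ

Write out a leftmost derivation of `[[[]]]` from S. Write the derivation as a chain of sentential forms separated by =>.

S => SS   [S → S S]
SS => [S]S   [S → [ S ]]
[S]S => [SS]S   [S → S S]
[SS]S => [[S]S]S   [S → [ S ]]
[[S]S]S => [[SS]S]S   [S → S S]
[[SS]S]S => [[[S]S]S]S   [S → [ S ]]
[[[S]S]S]S => [[[]S]S]S   [S → λ]
[[[]S]S]S => [[[]]S]S   [S → λ]
[[[]]S]S => [[[]]]S   [S → λ]
[[[]]]S => [[[]]]   [S → λ]

S => SS => [S]S => [SS]S => [[S]S]S => [[SS]S]S => [[[S]S]S]S => [[[]S]S]S => [[[]]S]S => [[[]]]S => [[[]]]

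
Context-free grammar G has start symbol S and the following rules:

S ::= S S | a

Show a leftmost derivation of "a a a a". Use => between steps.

S => S S   [S ::= S S]
S S => a S   [S ::= a]
a S => a S S   [S ::= S S]
a S S => a a S   [S ::= a]
a a S => a a S S   [S ::= S S]
a a S S => a a a S   [S ::= a]
a a a S => a a a a   [S ::= a]

S => S S => a S => a S S => a a S => a a S S => a a a S => a a a a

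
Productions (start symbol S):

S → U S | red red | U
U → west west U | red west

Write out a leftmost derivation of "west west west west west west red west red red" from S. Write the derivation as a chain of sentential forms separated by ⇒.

S ⇒ U S   [S → U S]
U S ⇒ west west U S   [U → west west U]
west west U S ⇒ west west west west U S   [U → west west U]
west west west west U S ⇒ west west west west west west U S   [U → west west U]
west west west west west west U S ⇒ west west west west west west red west S   [U → red west]
west west west west west west red west S ⇒ west west west west west west red west red red   [S → red red]

S ⇒ U S ⇒ west west U S ⇒ west west west west U S ⇒ west west west west west west U S ⇒ west west west west west west red west S ⇒ west west west west west west red west red red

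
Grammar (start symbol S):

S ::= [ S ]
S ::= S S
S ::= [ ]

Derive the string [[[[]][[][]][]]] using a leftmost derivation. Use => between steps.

S=>[S]=>[[S]]=>[[SS]]=>[[SSS]]=>[[[S]SS]]=>[[[[]]SS]]=>[[[[]][S]S]]=>[[[[]][SS]S]]=>[[[[]][[]S]S]]=>[[[[]][[][]]S]]=>[[[[]][[][]][]]]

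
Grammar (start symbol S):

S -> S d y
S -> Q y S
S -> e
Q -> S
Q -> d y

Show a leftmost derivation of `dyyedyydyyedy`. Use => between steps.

S => Sdy   [S -> S d y]
Sdy => QySdy   [S -> Q y S]
QySdy => SySdy   [Q -> S]
SySdy => QySySdy   [S -> Q y S]
QySySdy => dyySySdy   [Q -> d y]
dyySySdy => dyySdyySdy   [S -> S d y]
dyySdyySdy => dyyedyySdy   [S -> e]
dyyedyySdy => dyyedyyQySdy   [S -> Q y S]
dyyedyyQySdy => dyyedyydyySdy   [Q -> d y]
dyyedyydyySdy => dyyedyydyyedy   [S -> e]

S=>Sdy=>QySdy=>SySdy=>QySySdy=>dyySySdy=>dyySdyySdy=>dyyedyySdy=>dyyedyyQySdy=>dyyedyydyySdy=>dyyedyydyyedy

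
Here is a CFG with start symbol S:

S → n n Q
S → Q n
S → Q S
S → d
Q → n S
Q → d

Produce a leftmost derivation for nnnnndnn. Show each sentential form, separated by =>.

S => Qn => nSn => nnnQn => nnnnSn => nnnnQnn => nnnnnSnn => nnnnndnn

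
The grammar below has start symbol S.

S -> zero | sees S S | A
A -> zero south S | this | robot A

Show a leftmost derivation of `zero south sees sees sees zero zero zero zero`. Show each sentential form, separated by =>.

S => A => zero south S => zero south sees S S => zero south sees sees S S S => zero south sees sees sees S S S S => zero south sees sees sees zero S S S => zero south sees sees sees zero zero S S => zero south sees sees sees zero zero zero S => zero south sees sees sees zero zero zero zero

S => A   [S -> A]
A => zero south S   [A -> zero south S]
zero south S => zero south sees S S   [S -> sees S S]
zero south sees S S => zero south sees sees S S S   [S -> sees S S]
zero south sees sees S S S => zero south sees sees sees S S S S   [S -> sees S S]
zero south sees sees sees S S S S => zero south sees sees sees zero S S S   [S -> zero]
zero south sees sees sees zero S S S => zero south sees sees sees zero zero S S   [S -> zero]
zero south sees sees sees zero zero S S => zero south sees sees sees zero zero zero S   [S -> zero]
zero south sees sees sees zero zero zero S => zero south sees sees sees zero zero zero zero   [S -> zero]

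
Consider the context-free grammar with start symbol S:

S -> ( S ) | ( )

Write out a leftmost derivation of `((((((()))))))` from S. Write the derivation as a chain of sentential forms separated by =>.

S => (S) => ((S)) => (((S))) => ((((S)))) => (((((S))))) => ((((((S)))))) => ((((((()))))))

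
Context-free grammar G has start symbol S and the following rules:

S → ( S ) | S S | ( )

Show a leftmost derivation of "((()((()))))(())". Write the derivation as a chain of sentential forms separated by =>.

S => SS => (S)S => ((S))S => ((SS))S => ((()S))S => ((()(S)))S => ((()((S))))S => ((()((()))))S => ((()((()))))(S) => ((()((()))))(())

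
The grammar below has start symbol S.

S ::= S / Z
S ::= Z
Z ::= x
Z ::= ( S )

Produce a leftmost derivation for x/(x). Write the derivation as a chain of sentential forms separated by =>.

S => S/Z => Z/Z => x/Z => x/(S) => x/(Z) => x/(x)

S => S/Z   [S ::= S / Z]
S/Z => Z/Z   [S ::= Z]
Z/Z => x/Z   [Z ::= x]
x/Z => x/(S)   [Z ::= ( S )]
x/(S) => x/(Z)   [S ::= Z]
x/(Z) => x/(x)   [Z ::= x]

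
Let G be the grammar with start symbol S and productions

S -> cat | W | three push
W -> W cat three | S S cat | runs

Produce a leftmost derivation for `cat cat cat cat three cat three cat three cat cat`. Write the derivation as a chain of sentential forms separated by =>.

S => W   [S -> W]
W => S S cat   [W -> S S cat]
S S cat => W S cat   [S -> W]
W S cat => W cat three S cat   [W -> W cat three]
W cat three S cat => W cat three cat three S cat   [W -> W cat three]
W cat three cat three S cat => W cat three cat three cat three S cat   [W -> W cat three]
W cat three cat three cat three S cat => S S cat cat three cat three cat three S cat   [W -> S S cat]
S S cat cat three cat three cat three S cat => cat S cat cat three cat three cat three S cat   [S -> cat]
cat S cat cat three cat three cat three S cat => cat cat cat cat three cat three cat three S cat   [S -> cat]
cat cat cat cat three cat three cat three S cat => cat cat cat cat three cat three cat three cat cat   [S -> cat]

S => W => S S cat => W S cat => W cat three S cat => W cat three cat three S cat => W cat three cat three cat three S cat => S S cat cat three cat three cat three S cat => cat S cat cat three cat three cat three S cat => cat cat cat cat three cat three cat three S cat => cat cat cat cat three cat three cat three cat cat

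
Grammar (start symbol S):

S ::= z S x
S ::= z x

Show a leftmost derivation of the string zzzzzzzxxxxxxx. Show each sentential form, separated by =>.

S => zSx => zzSxx => zzzSxxx => zzzzSxxxx => zzzzzSxxxxx => zzzzzzSxxxxxx => zzzzzzzxxxxxxx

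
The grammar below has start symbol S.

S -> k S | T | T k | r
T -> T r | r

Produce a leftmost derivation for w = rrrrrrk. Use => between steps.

S => Tk   [S -> T k]
Tk => Trk   [T -> T r]
Trk => Trrk   [T -> T r]
Trrk => Trrrk   [T -> T r]
Trrrk => Trrrrk   [T -> T r]
Trrrrk => Trrrrrk   [T -> T r]
Trrrrrk => rrrrrrk   [T -> r]

S => Tk => Trk => Trrk => Trrrk => Trrrrk => Trrrrrk => rrrrrrk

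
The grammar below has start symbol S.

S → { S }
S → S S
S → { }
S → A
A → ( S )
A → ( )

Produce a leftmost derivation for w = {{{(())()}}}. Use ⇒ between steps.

S ⇒ {S} ⇒ {{S}} ⇒ {{{S}}} ⇒ {{{SS}}} ⇒ {{{AS}}} ⇒ {{{(S)S}}} ⇒ {{{(A)S}}} ⇒ {{{(())S}}} ⇒ {{{(())A}}} ⇒ {{{(())()}}}

S ⇒ {S}   [S → { S }]
{S} ⇒ {{S}}   [S → { S }]
{{S}} ⇒ {{{S}}}   [S → { S }]
{{{S}}} ⇒ {{{SS}}}   [S → S S]
{{{SS}}} ⇒ {{{AS}}}   [S → A]
{{{AS}}} ⇒ {{{(S)S}}}   [A → ( S )]
{{{(S)S}}} ⇒ {{{(A)S}}}   [S → A]
{{{(A)S}}} ⇒ {{{(())S}}}   [A → ( )]
{{{(())S}}} ⇒ {{{(())A}}}   [S → A]
{{{(())A}}} ⇒ {{{(())()}}}   [A → ( )]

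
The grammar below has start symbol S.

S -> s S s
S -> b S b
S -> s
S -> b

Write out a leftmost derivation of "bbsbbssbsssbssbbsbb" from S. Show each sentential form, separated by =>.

S => bSb   [S -> b S b]
bSb => bbSbb   [S -> b S b]
bbSbb => bbsSsbb   [S -> s S s]
bbsSsbb => bbsbSbsbb   [S -> b S b]
bbsbSbsbb => bbsbbSbbsbb   [S -> b S b]
bbsbbSbbsbb => bbsbbsSsbbsbb   [S -> s S s]
bbsbbsSsbbsbb => bbsbbssSssbbsbb   [S -> s S s]
bbsbbssSssbbsbb => bbsbbssbSbssbbsbb   [S -> b S b]
bbsbbssbSbssbbsbb => bbsbbssbsSsbssbbsbb   [S -> s S s]
bbsbbssbsSsbssbbsbb => bbsbbssbsssbssbbsbb   [S -> s]

S=>bSb=>bbSbb=>bbsSsbb=>bbsbSbsbb=>bbsbbSbbsbb=>bbsbbsSsbbsbb=>bbsbbssSssbbsbb=>bbsbbssbSbssbbsbb=>bbsbbssbsSsbssbbsbb=>bbsbbssbsssbssbbsbb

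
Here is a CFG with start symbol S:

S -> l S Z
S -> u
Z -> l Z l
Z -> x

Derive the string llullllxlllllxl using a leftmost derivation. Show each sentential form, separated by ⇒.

S ⇒ lSZ ⇒ llSZZ ⇒ lluZZ ⇒ llulZlZ ⇒ llullZllZ ⇒ llulllZlllZ ⇒ llullllZllllZ ⇒ llullllxllllZ ⇒ llullllxlllllZl ⇒ llullllxlllllxl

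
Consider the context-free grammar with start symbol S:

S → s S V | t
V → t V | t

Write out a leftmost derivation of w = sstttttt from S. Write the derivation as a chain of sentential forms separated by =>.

S => sSV   [S → s S V]
sSV => ssSVV   [S → s S V]
ssSVV => sstVV   [S → t]
sstVV => ssttVV   [V → t V]
ssttVV => sstttVV   [V → t V]
sstttVV => ssttttVV   [V → t V]
ssttttVV => sstttttV   [V → t]
sstttttV => sstttttt   [V → t]

S => sSV => ssSVV => sstVV => ssttVV => sstttVV => ssttttVV => sstttttV => sstttttt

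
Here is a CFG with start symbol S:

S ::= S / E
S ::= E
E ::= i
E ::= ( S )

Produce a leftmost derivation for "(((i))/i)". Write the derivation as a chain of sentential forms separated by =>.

S => E   [S ::= E]
E => (S)   [E ::= ( S )]
(S) => (S/E)   [S ::= S / E]
(S/E) => (E/E)   [S ::= E]
(E/E) => ((S)/E)   [E ::= ( S )]
((S)/E) => ((E)/E)   [S ::= E]
((E)/E) => (((S))/E)   [E ::= ( S )]
(((S))/E) => (((E))/E)   [S ::= E]
(((E))/E) => (((i))/E)   [E ::= i]
(((i))/E) => (((i))/i)   [E ::= i]

S => E => (S) => (S/E) => (E/E) => ((S)/E) => ((E)/E) => (((S))/E) => (((E))/E) => (((i))/E) => (((i))/i)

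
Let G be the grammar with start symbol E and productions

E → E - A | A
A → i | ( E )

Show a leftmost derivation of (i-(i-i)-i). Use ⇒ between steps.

E ⇒ A   [E → A]
A ⇒ (E)   [A → ( E )]
(E) ⇒ (E-A)   [E → E - A]
(E-A) ⇒ (E-A-A)   [E → E - A]
(E-A-A) ⇒ (A-A-A)   [E → A]
(A-A-A) ⇒ (i-A-A)   [A → i]
(i-A-A) ⇒ (i-(E)-A)   [A → ( E )]
(i-(E)-A) ⇒ (i-(E-A)-A)   [E → E - A]
(i-(E-A)-A) ⇒ (i-(A-A)-A)   [E → A]
(i-(A-A)-A) ⇒ (i-(i-A)-A)   [A → i]
(i-(i-A)-A) ⇒ (i-(i-i)-A)   [A → i]
(i-(i-i)-A) ⇒ (i-(i-i)-i)   [A → i]

E ⇒ A ⇒ (E) ⇒ (E-A) ⇒ (E-A-A) ⇒ (A-A-A) ⇒ (i-A-A) ⇒ (i-(E)-A) ⇒ (i-(E-A)-A) ⇒ (i-(A-A)-A) ⇒ (i-(i-A)-A) ⇒ (i-(i-i)-A) ⇒ (i-(i-i)-i)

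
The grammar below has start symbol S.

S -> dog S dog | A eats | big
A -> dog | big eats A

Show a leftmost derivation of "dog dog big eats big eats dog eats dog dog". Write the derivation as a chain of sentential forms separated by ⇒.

S ⇒ dog S dog   [S -> dog S dog]
dog S dog ⇒ dog dog S dog dog   [S -> dog S dog]
dog dog S dog dog ⇒ dog dog A eats dog dog   [S -> A eats]
dog dog A eats dog dog ⇒ dog dog big eats A eats dog dog   [A -> big eats A]
dog dog big eats A eats dog dog ⇒ dog dog big eats big eats A eats dog dog   [A -> big eats A]
dog dog big eats big eats A eats dog dog ⇒ dog dog big eats big eats dog eats dog dog   [A -> dog]

S ⇒ dog S dog ⇒ dog dog S dog dog ⇒ dog dog A eats dog dog ⇒ dog dog big eats A eats dog dog ⇒ dog dog big eats big eats A eats dog dog ⇒ dog dog big eats big eats dog eats dog dog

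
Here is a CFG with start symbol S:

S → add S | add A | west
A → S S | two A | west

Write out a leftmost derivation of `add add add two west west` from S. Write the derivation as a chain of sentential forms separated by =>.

S => add S => add add S => add add add A => add add add two A => add add add two S S => add add add two west S => add add add two west west

S => add S   [S → add S]
add S => add add S   [S → add S]
add add S => add add add A   [S → add A]
add add add A => add add add two A   [A → two A]
add add add two A => add add add two S S   [A → S S]
add add add two S S => add add add two west S   [S → west]
add add add two west S => add add add two west west   [S → west]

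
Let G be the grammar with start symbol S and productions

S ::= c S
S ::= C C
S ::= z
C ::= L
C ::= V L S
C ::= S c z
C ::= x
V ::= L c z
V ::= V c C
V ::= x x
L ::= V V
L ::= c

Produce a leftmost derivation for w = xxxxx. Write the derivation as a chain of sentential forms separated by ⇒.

S ⇒ CC   [S ::= C C]
CC ⇒ LC   [C ::= L]
LC ⇒ VVC   [L ::= V V]
VVC ⇒ xxVC   [V ::= x x]
xxVC ⇒ xxxxC   [V ::= x x]
xxxxC ⇒ xxxxx   [C ::= x]

S ⇒ CC ⇒ LC ⇒ VVC ⇒ xxVC ⇒ xxxxC ⇒ xxxxx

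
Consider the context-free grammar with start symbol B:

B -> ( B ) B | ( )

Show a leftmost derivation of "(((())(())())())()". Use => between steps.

B => (B)B => ((B)B)B => (((B)B)B)B => (((())B)B)B => (((())(B)B)B)B => (((())(())B)B)B => (((())(())())B)B => (((())(())())())B => (((())(())())())()

B => (B)B   [B -> ( B ) B]
(B)B => ((B)B)B   [B -> ( B ) B]
((B)B)B => (((B)B)B)B   [B -> ( B ) B]
(((B)B)B)B => (((())B)B)B   [B -> ( )]
(((())B)B)B => (((())(B)B)B)B   [B -> ( B ) B]
(((())(B)B)B)B => (((())(())B)B)B   [B -> ( )]
(((())(())B)B)B => (((())(())())B)B   [B -> ( )]
(((())(())())B)B => (((())(())())())B   [B -> ( )]
(((())(())())())B => (((())(())())())()   [B -> ( )]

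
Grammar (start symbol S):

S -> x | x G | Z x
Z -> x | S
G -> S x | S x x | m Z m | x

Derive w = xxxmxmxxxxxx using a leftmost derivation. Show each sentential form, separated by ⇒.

S ⇒ Zx ⇒ Sx ⇒ Zxx ⇒ Sxx ⇒ xGxx ⇒ xSxxxx ⇒ xxGxxxx ⇒ xxSxxxxxx ⇒ xxxGxxxxxx ⇒ xxxmZmxxxxxx ⇒ xxxmSmxxxxxx ⇒ xxxmxmxxxxxx

S ⇒ Zx   [S -> Z x]
Zx ⇒ Sx   [Z -> S]
Sx ⇒ Zxx   [S -> Z x]
Zxx ⇒ Sxx   [Z -> S]
Sxx ⇒ xGxx   [S -> x G]
xGxx ⇒ xSxxxx   [G -> S x x]
xSxxxx ⇒ xxGxxxx   [S -> x G]
xxGxxxx ⇒ xxSxxxxxx   [G -> S x x]
xxSxxxxxx ⇒ xxxGxxxxxx   [S -> x G]
xxxGxxxxxx ⇒ xxxmZmxxxxxx   [G -> m Z m]
xxxmZmxxxxxx ⇒ xxxmSmxxxxxx   [Z -> S]
xxxmSmxxxxxx ⇒ xxxmxmxxxxxx   [S -> x]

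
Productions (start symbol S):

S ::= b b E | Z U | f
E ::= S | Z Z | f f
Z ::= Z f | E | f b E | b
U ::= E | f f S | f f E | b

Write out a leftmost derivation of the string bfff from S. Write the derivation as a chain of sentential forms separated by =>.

S => ZU   [S ::= Z U]
ZU => bU   [Z ::= b]
bU => bffS   [U ::= f f S]
bffS => bfff   [S ::= f]

S => ZU => bU => bffS => bfff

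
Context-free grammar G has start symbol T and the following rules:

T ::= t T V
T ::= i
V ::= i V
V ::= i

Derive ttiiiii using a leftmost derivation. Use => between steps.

T => tTV   [T ::= t T V]
tTV => ttTVV   [T ::= t T V]
ttTVV => ttiVV   [T ::= i]
ttiVV => ttiiV   [V ::= i]
ttiiV => ttiiiV   [V ::= i V]
ttiiiV => ttiiiiV   [V ::= i V]
ttiiiiV => ttiiiii   [V ::= i]

T => tTV => ttTVV => ttiVV => ttiiV => ttiiiV => ttiiiiV => ttiiiii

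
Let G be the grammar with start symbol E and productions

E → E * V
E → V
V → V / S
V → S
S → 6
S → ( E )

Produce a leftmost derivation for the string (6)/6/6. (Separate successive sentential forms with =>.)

E => V => V/S => V/S/S => S/S/S => (E)/S/S => (V)/S/S => (S)/S/S => (6)/S/S => (6)/6/S => (6)/6/6

E => V   [E → V]
V => V/S   [V → V / S]
V/S => V/S/S   [V → V / S]
V/S/S => S/S/S   [V → S]
S/S/S => (E)/S/S   [S → ( E )]
(E)/S/S => (V)/S/S   [E → V]
(V)/S/S => (S)/S/S   [V → S]
(S)/S/S => (6)/S/S   [S → 6]
(6)/S/S => (6)/6/S   [S → 6]
(6)/6/S => (6)/6/6   [S → 6]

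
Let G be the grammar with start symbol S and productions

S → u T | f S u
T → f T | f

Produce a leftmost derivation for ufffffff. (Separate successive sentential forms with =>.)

S => uT   [S → u T]
uT => ufT   [T → f T]
ufT => uffT   [T → f T]
uffT => ufffT   [T → f T]
ufffT => uffffT   [T → f T]
uffffT => ufffffT   [T → f T]
ufffffT => uffffffT   [T → f T]
uffffffT => ufffffff   [T → f]

S => uT => ufT => uffT => ufffT => uffffT => ufffffT => uffffffT => ufffffff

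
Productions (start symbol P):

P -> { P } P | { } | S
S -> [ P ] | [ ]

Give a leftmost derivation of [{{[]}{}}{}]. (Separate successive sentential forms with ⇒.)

P ⇒ S ⇒ [P] ⇒ [{P}P] ⇒ [{{P}P}P] ⇒ [{{S}P}P] ⇒ [{{[]}P}P] ⇒ [{{[]}{}}P] ⇒ [{{[]}{}}{}]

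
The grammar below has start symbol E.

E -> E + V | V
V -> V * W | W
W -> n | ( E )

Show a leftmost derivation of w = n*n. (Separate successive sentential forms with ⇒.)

E ⇒ V   [E -> V]
V ⇒ V*W   [V -> V * W]
V*W ⇒ W*W   [V -> W]
W*W ⇒ n*W   [W -> n]
n*W ⇒ n*n   [W -> n]

E ⇒ V ⇒ V*W ⇒ W*W ⇒ n*W ⇒ n*n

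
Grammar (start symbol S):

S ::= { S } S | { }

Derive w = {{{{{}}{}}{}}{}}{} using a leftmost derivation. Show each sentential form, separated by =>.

S => {S}S => {{S}S}S => {{{S}S}S}S => {{{{S}S}S}S}S => {{{{{}}S}S}S}S => {{{{{}}{}}S}S}S => {{{{{}}{}}{}}S}S => {{{{{}}{}}{}}{}}S => {{{{{}}{}}{}}{}}{}

S => {S}S   [S ::= { S } S]
{S}S => {{S}S}S   [S ::= { S } S]
{{S}S}S => {{{S}S}S}S   [S ::= { S } S]
{{{S}S}S}S => {{{{S}S}S}S}S   [S ::= { S } S]
{{{{S}S}S}S}S => {{{{{}}S}S}S}S   [S ::= { }]
{{{{{}}S}S}S}S => {{{{{}}{}}S}S}S   [S ::= { }]
{{{{{}}{}}S}S}S => {{{{{}}{}}{}}S}S   [S ::= { }]
{{{{{}}{}}{}}S}S => {{{{{}}{}}{}}{}}S   [S ::= { }]
{{{{{}}{}}{}}{}}S => {{{{{}}{}}{}}{}}{}   [S ::= { }]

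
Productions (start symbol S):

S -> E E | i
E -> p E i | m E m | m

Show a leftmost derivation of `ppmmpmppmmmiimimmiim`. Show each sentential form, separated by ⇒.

S⇒EE⇒pEiE⇒ppEiiE⇒ppmEmiiE⇒ppmmEmmiiE⇒ppmmpEimmiiE⇒ppmmpmEmimmiiE⇒ppmmpmpEimimmiiE⇒ppmmpmppEiimimmiiE⇒ppmmpmppmEmiimimmiiE⇒ppmmpmppmmmiimimmiiE⇒ppmmpmppmmmiimimmiim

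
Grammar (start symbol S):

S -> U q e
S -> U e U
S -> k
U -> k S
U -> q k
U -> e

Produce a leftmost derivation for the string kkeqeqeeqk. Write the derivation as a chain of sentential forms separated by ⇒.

S ⇒ UeU ⇒ kSeU ⇒ kUqeeU ⇒ kkSqeeU ⇒ kkUqeqeeU ⇒ kkeqeqeeU ⇒ kkeqeqeeqk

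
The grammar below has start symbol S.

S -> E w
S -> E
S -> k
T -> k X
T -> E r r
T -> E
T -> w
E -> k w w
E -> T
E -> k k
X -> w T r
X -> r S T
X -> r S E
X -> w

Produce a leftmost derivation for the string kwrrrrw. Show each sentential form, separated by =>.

S=>Ew=>Tw=>Errw=>Trrw=>Errrrw=>Trrrrw=>kXrrrrw=>kwrrrrw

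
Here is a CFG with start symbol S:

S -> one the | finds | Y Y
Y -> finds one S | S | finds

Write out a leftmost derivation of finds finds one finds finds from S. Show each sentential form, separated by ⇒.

S ⇒ Y Y ⇒ S Y ⇒ finds Y ⇒ finds finds one S ⇒ finds finds one Y Y ⇒ finds finds one S Y ⇒ finds finds one finds Y ⇒ finds finds one finds S ⇒ finds finds one finds finds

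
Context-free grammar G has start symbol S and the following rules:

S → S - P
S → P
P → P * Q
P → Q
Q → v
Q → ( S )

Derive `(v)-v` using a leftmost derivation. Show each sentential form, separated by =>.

S => S-P => P-P => Q-P => (S)-P => (P)-P => (Q)-P => (v)-P => (v)-Q => (v)-v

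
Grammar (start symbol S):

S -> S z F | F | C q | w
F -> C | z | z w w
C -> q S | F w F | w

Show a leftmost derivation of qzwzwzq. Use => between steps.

S => F => C => qS => qCq => qFwFq => qCwFq => qFwFwFq => qzwFwFq => qzwzwFq => qzwzwzq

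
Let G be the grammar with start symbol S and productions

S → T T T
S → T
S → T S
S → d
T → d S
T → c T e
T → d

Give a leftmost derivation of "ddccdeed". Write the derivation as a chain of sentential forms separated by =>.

S => TTT => dSTT => dTTT => ddTT => ddcTeT => ddccTeeT => ddccdeeT => ddccdeed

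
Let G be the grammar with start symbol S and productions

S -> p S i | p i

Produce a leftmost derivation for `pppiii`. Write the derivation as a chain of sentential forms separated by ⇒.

S ⇒ pSi ⇒ ppSii ⇒ pppiii

S ⇒ pSi   [S -> p S i]
pSi ⇒ ppSii   [S -> p S i]
ppSii ⇒ pppiii   [S -> p i]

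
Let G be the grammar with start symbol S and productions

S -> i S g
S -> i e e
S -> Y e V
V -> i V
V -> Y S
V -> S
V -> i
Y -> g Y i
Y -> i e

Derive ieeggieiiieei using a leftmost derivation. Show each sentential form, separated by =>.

S => YeV   [S -> Y e V]
YeV => ieeV   [Y -> i e]
ieeV => ieeYS   [V -> Y S]
ieeYS => ieegYiS   [Y -> g Y i]
ieegYiS => ieeggYiiS   [Y -> g Y i]
ieeggYiiS => ieeggieiiS   [Y -> i e]
ieeggieiiS => ieeggieiiYeV   [S -> Y e V]
ieeggieiiYeV => ieeggieiiieeV   [Y -> i e]
ieeggieiiieeV => ieeggieiiieei   [V -> i]

S=>YeV=>ieeV=>ieeYS=>ieegYiS=>ieeggYiiS=>ieeggieiiS=>ieeggieiiYeV=>ieeggieiiieeV=>ieeggieiiieei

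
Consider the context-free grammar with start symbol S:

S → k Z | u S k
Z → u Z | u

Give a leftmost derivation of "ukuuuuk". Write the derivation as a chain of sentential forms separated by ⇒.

S ⇒ uSk   [S → u S k]
uSk ⇒ ukZk   [S → k Z]
ukZk ⇒ ukuZk   [Z → u Z]
ukuZk ⇒ ukuuZk   [Z → u Z]
ukuuZk ⇒ ukuuuZk   [Z → u Z]
ukuuuZk ⇒ ukuuuuk   [Z → u]

S ⇒ uSk ⇒ ukZk ⇒ ukuZk ⇒ ukuuZk ⇒ ukuuuZk ⇒ ukuuuuk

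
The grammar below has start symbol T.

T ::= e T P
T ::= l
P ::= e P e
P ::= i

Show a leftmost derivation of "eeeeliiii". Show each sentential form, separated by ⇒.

T⇒eTP⇒eeTPP⇒eeeTPPP⇒eeeeTPPPP⇒eeeelPPPP⇒eeeeliPPP⇒eeeeliiPP⇒eeeeliiiP⇒eeeeliiii

T ⇒ eTP   [T ::= e T P]
eTP ⇒ eeTPP   [T ::= e T P]
eeTPP ⇒ eeeTPPP   [T ::= e T P]
eeeTPPP ⇒ eeeeTPPPP   [T ::= e T P]
eeeeTPPPP ⇒ eeeelPPPP   [T ::= l]
eeeelPPPP ⇒ eeeeliPPP   [P ::= i]
eeeeliPPP ⇒ eeeeliiPP   [P ::= i]
eeeeliiPP ⇒ eeeeliiiP   [P ::= i]
eeeeliiiP ⇒ eeeeliiii   [P ::= i]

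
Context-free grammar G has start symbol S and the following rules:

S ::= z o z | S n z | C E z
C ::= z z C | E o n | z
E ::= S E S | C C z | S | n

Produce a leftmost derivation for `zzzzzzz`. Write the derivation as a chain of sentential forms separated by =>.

S => CEz   [S ::= C E z]
CEz => zzCEz   [C ::= z z C]
zzCEz => zzzEz   [C ::= z]
zzzEz => zzzCCzz   [E ::= C C z]
zzzCCzz => zzzzCzz   [C ::= z]
zzzzCzz => zzzzzzz   [C ::= z]

S => CEz => zzCEz => zzzEz => zzzCCzz => zzzzCzz => zzzzzzz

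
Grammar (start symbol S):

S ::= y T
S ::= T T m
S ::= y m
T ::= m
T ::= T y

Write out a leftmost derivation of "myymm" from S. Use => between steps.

S => TTm   [S ::= T T m]
TTm => TyTm   [T ::= T y]
TyTm => TyyTm   [T ::= T y]
TyyTm => myyTm   [T ::= m]
myyTm => myymm   [T ::= m]

S => TTm => TyTm => TyyTm => myyTm => myymm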